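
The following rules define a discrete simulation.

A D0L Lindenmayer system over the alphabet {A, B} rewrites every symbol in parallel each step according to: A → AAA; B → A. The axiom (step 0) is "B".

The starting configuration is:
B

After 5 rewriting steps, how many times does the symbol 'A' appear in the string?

gen 0: B
gen 1: A
gen 2: AAA
gen 3: AAAAAAAAA
gen 4: AAAAAAAAAAAAAAAAAAAAAAAAAAA
gen 5: AAAAAAAAAAAAAAAAAAAAAAAAAAAAAAAAAAAAAAAAAAAAAAAAAAAAAAAAAAAAAAAAAAAAAAAAAAAAAAAAA

81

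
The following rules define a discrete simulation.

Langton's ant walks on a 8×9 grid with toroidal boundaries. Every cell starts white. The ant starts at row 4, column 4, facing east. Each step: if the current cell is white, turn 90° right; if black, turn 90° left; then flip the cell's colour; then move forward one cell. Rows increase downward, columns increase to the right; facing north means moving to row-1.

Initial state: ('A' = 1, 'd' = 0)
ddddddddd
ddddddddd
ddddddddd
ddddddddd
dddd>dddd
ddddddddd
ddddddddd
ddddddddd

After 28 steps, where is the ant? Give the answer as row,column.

t=0: ddddddddd
ddddddddd
ddddddddd
ddddddddd
dddd>dddd
ddddddddd
ddddddddd
ddddddddd
t=1: ddddddddd
ddddddddd
ddddddddd
ddddddddd
ddddAdddd
ddddvdddd
ddddddddd
ddddddddd
t=2: ddddddddd
ddddddddd
ddddddddd
ddddddddd
ddddAdddd
ddd<Adddd
ddddddddd
ddddddddd
t=3: ddddddddd
ddddddddd
ddddddddd
ddddddddd
ddd^Adddd
dddAAdddd
ddddddddd
ddddddddd
t=4: ddddddddd
ddddddddd
ddddddddd
ddddddddd
dddA>dddd
dddAAdddd
ddddddddd
ddddddddd
t=5: ddddddddd
ddddddddd
ddddddddd
dddd^dddd
dddAddddd
dddAAdddd
ddddddddd
ddddddddd
t=6: ddddddddd
ddddddddd
ddddddddd
ddddA>ddd
dddAddddd
dddAAdddd
ddddddddd
ddddddddd
t=7: ddddddddd
ddddddddd
ddddddddd
ddddAAddd
dddAdvddd
dddAAdddd
ddddddddd
ddddddddd
t=8: ddddddddd
ddddddddd
ddddddddd
ddddAAddd
dddA<Addd
dddAAdddd
ddddddddd
ddddddddd
t=9: ddddddddd
ddddddddd
ddddddddd
dddd^Addd
dddAAAddd
dddAAdddd
ddddddddd
ddddddddd
t=10: ddddddddd
ddddddddd
ddddddddd
ddd<dAddd
dddAAAddd
dddAAdddd
ddddddddd
ddddddddd
t=11: ddddddddd
ddddddddd
ddd^ddddd
dddAdAddd
dddAAAddd
dddAAdddd
ddddddddd
ddddddddd
t=12: ddddddddd
ddddddddd
dddA>dddd
dddAdAddd
dddAAAddd
dddAAdddd
ddddddddd
ddddddddd
t=13: ddddddddd
ddddddddd
dddAAdddd
dddAvAddd
dddAAAddd
dddAAdddd
ddddddddd
ddddddddd
t=14: ddddddddd
ddddddddd
dddAAdddd
ddd<AAddd
dddAAAddd
dddAAdddd
ddddddddd
ddddddddd
t=15: ddddddddd
ddddddddd
dddAAdddd
ddddAAddd
dddvAAddd
dddAAdddd
ddddddddd
ddddddddd
t=16: ddddddddd
ddddddddd
dddAAdddd
ddddAAddd
dddd>Addd
dddAAdddd
ddddddddd
ddddddddd
t=17: ddddddddd
ddddddddd
dddAAdddd
dddd^Addd
dddddAddd
dddAAdddd
ddddddddd
ddddddddd
t=18: ddddddddd
ddddddddd
dddAAdddd
ddd<dAddd
dddddAddd
dddAAdddd
ddddddddd
ddddddddd
t=19: ddddddddd
ddddddddd
ddd^Adddd
dddAdAddd
dddddAddd
dddAAdddd
ddddddddd
ddddddddd
t=20: ddddddddd
ddddddddd
dd<dAdddd
dddAdAddd
dddddAddd
dddAAdddd
ddddddddd
ddddddddd
t=21: ddddddddd
dd^dddddd
ddAdAdddd
dddAdAddd
dddddAddd
dddAAdddd
ddddddddd
ddddddddd
t=22: ddddddddd
ddA>ddddd
ddAdAdddd
dddAdAddd
dddddAddd
dddAAdddd
ddddddddd
ddddddddd
t=23: ddddddddd
ddAAddddd
ddAvAdddd
dddAdAddd
dddddAddd
dddAAdddd
ddddddddd
ddddddddd
t=24: ddddddddd
ddAAddddd
dd<AAdddd
dddAdAddd
dddddAddd
dddAAdddd
ddddddddd
ddddddddd
t=25: ddddddddd
ddAAddddd
dddAAdddd
ddvAdAddd
dddddAddd
dddAAdddd
ddddddddd
ddddddddd
t=26: ddddddddd
ddAAddddd
dddAAdddd
d<AAdAddd
dddddAddd
dddAAdddd
ddddddddd
ddddddddd
t=27: ddddddddd
ddAAddddd
d^dAAdddd
dAAAdAddd
dddddAddd
dddAAdddd
ddddddddd
ddddddddd
t=28: ddddddddd
ddAAddddd
dA>AAdddd
dAAAdAddd
dddddAddd
dddAAdddd
ddddddddd
ddddddddd

2,2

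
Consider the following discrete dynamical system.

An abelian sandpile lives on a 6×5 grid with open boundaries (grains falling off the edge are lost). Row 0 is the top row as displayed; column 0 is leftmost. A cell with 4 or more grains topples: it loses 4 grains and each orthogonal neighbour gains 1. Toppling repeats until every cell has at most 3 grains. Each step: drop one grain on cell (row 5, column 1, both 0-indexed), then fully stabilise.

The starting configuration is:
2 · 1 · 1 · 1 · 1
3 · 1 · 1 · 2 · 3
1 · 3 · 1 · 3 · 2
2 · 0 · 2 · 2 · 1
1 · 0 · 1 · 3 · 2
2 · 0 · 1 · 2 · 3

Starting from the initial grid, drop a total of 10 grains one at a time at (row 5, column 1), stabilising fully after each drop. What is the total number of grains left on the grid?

54

0) 2 · 1 · 1 · 1 · 1
3 · 1 · 1 · 2 · 3
1 · 3 · 1 · 3 · 2
2 · 0 · 2 · 2 · 1
1 · 0 · 1 · 3 · 2
2 · 0 · 1 · 2 · 3
1) 2 · 1 · 1 · 1 · 1
3 · 1 · 1 · 2 · 3
1 · 3 · 1 · 3 · 2
2 · 0 · 2 · 2 · 1
1 · 0 · 1 · 3 · 2
2 · 1 · 1 · 2 · 3
2) 2 · 1 · 1 · 1 · 1
3 · 1 · 1 · 2 · 3
1 · 3 · 1 · 3 · 2
2 · 0 · 2 · 2 · 1
1 · 0 · 1 · 3 · 2
2 · 2 · 1 · 2 · 3
3) 2 · 1 · 1 · 1 · 1
3 · 1 · 1 · 2 · 3
1 · 3 · 1 · 3 · 2
2 · 0 · 2 · 2 · 1
1 · 0 · 1 · 3 · 2
2 · 3 · 1 · 2 · 3
4) 2 · 1 · 1 · 1 · 1
3 · 1 · 1 · 2 · 3
1 · 3 · 1 · 3 · 2
2 · 0 · 2 · 2 · 1
1 · 1 · 1 · 3 · 2
3 · 0 · 2 · 2 · 3
5) 2 · 1 · 1 · 1 · 1
3 · 1 · 1 · 2 · 3
1 · 3 · 1 · 3 · 2
2 · 0 · 2 · 2 · 1
1 · 1 · 1 · 3 · 2
3 · 1 · 2 · 2 · 3
6) 2 · 1 · 1 · 1 · 1
3 · 1 · 1 · 2 · 3
1 · 3 · 1 · 3 · 2
2 · 0 · 2 · 2 · 1
1 · 1 · 1 · 3 · 2
3 · 2 · 2 · 2 · 3
7) 2 · 1 · 1 · 1 · 1
3 · 1 · 1 · 2 · 3
1 · 3 · 1 · 3 · 2
2 · 0 · 2 · 2 · 1
1 · 1 · 1 · 3 · 2
3 · 3 · 2 · 2 · 3
8) 2 · 1 · 1 · 1 · 1
3 · 1 · 1 · 2 · 3
1 · 3 · 1 · 3 · 2
2 · 0 · 2 · 2 · 1
2 · 2 · 1 · 3 · 2
0 · 1 · 3 · 2 · 3
9) 2 · 1 · 1 · 1 · 1
3 · 1 · 1 · 2 · 3
1 · 3 · 1 · 3 · 2
2 · 0 · 2 · 2 · 1
2 · 2 · 1 · 3 · 2
0 · 2 · 3 · 2 · 3
10) 2 · 1 · 1 · 1 · 1
3 · 1 · 1 · 2 · 3
1 · 3 · 1 · 3 · 2
2 · 0 · 2 · 2 · 1
2 · 2 · 1 · 3 · 2
0 · 3 · 3 · 2 · 3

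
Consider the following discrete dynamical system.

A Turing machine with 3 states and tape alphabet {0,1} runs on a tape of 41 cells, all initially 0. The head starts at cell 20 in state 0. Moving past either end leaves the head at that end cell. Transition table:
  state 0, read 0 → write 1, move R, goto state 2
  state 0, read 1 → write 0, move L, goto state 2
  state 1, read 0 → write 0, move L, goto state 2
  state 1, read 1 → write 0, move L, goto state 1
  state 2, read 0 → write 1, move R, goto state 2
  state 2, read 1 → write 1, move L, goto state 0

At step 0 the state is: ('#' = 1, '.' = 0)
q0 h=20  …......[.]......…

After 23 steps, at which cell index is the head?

gen 0: q0 h=20  …......[.]......…
gen 1: q2 h=21  ….....#[.]......…
gen 2: q2 h=22  …....##[.]......…
gen 3: q2 h=23  …...###[.]......…
gen 4: q2 h=24  …..####[.]......…
gen 5: q2 h=25  ….#####[.]......…
gen 6: q2 h=26  …######[.]......…
gen 7: q2 h=27  …######[.]......…
gen 8: q2 h=28  …######[.]......…
gen 9: q2 h=29  …######[.]......…
gen 10: q2 h=30  …######[.]......…
gen 11: q2 h=31  …######[.]......…
gen 12: q2 h=32  …######[.]......…
gen 13: q2 h=33  …######[.]......…
gen 14: q2 h=34  …######[.]......|
gen 15: q2 h=35  …######[.].....|
gen 16: q2 h=36  …######[.]....|
gen 17: q2 h=37  …######[.]...|
gen 18: q2 h=38  …######[.]..|
gen 19: q2 h=39  …######[.].|
gen 20: q2 h=40  …######[.]|
gen 21: q2 h=40  …######[#]|
gen 22: q0 h=39  …######[#]#|
gen 23: q2 h=38  …######[#].#|

38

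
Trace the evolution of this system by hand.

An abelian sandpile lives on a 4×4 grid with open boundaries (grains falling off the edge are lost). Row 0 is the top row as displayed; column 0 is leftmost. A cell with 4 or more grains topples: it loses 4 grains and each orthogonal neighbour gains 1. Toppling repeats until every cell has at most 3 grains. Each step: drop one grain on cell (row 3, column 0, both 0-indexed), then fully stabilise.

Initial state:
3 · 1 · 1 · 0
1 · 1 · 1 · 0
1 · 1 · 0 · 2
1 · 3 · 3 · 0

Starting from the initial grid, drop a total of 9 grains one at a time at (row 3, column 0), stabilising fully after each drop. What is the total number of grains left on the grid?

k=0  3 · 1 · 1 · 0
1 · 1 · 1 · 0
1 · 1 · 0 · 2
1 · 3 · 3 · 0
k=1  3 · 1 · 1 · 0
1 · 1 · 1 · 0
1 · 1 · 0 · 2
2 · 3 · 3 · 0
k=2  3 · 1 · 1 · 0
1 · 1 · 1 · 0
1 · 1 · 0 · 2
3 · 3 · 3 · 0
k=3  3 · 1 · 1 · 0
1 · 1 · 1 · 0
2 · 2 · 1 · 2
1 · 1 · 0 · 1
k=4  3 · 1 · 1 · 0
1 · 1 · 1 · 0
2 · 2 · 1 · 2
2 · 1 · 0 · 1
k=5  3 · 1 · 1 · 0
1 · 1 · 1 · 0
2 · 2 · 1 · 2
3 · 1 · 0 · 1
k=6  3 · 1 · 1 · 0
1 · 1 · 1 · 0
3 · 2 · 1 · 2
0 · 2 · 0 · 1
k=7  3 · 1 · 1 · 0
1 · 1 · 1 · 0
3 · 2 · 1 · 2
1 · 2 · 0 · 1
k=8  3 · 1 · 1 · 0
1 · 1 · 1 · 0
3 · 2 · 1 · 2
2 · 2 · 0 · 1
k=9  3 · 1 · 1 · 0
1 · 1 · 1 · 0
3 · 2 · 1 · 2
3 · 2 · 0 · 1

22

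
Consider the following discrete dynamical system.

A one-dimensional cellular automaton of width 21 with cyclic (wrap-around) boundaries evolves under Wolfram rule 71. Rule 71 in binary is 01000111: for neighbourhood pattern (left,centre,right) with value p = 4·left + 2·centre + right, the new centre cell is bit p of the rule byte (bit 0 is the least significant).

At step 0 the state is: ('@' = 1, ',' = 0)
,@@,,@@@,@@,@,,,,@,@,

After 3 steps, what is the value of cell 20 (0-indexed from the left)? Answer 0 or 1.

0

[0] ,@@,,@@@,@@,@,,,,@,@,
[1] @,@,@,,@,,@,@,@@@@,@,
[2] @,@,@,@@,@@,@,,,,@,@,
[3] @,@,@,,@,,@,@,@@@@,@,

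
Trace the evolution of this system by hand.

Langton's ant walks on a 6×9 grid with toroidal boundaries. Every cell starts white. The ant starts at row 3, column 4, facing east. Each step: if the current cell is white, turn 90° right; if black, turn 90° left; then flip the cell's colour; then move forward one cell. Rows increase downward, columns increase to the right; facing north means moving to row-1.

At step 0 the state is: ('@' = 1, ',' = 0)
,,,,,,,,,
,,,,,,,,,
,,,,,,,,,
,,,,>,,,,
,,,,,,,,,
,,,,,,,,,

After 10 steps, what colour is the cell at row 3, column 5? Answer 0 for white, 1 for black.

k=0  ,,,,,,,,,
,,,,,,,,,
,,,,,,,,,
,,,,>,,,,
,,,,,,,,,
,,,,,,,,,
k=1  ,,,,,,,,,
,,,,,,,,,
,,,,,,,,,
,,,,@,,,,
,,,,v,,,,
,,,,,,,,,
k=2  ,,,,,,,,,
,,,,,,,,,
,,,,,,,,,
,,,,@,,,,
,,,<@,,,,
,,,,,,,,,
k=3  ,,,,,,,,,
,,,,,,,,,
,,,,,,,,,
,,,^@,,,,
,,,@@,,,,
,,,,,,,,,
k=4  ,,,,,,,,,
,,,,,,,,,
,,,,,,,,,
,,,@>,,,,
,,,@@,,,,
,,,,,,,,,
k=5  ,,,,,,,,,
,,,,,,,,,
,,,,^,,,,
,,,@,,,,,
,,,@@,,,,
,,,,,,,,,
k=6  ,,,,,,,,,
,,,,,,,,,
,,,,@>,,,
,,,@,,,,,
,,,@@,,,,
,,,,,,,,,
k=7  ,,,,,,,,,
,,,,,,,,,
,,,,@@,,,
,,,@,v,,,
,,,@@,,,,
,,,,,,,,,
k=8  ,,,,,,,,,
,,,,,,,,,
,,,,@@,,,
,,,@<@,,,
,,,@@,,,,
,,,,,,,,,
k=9  ,,,,,,,,,
,,,,,,,,,
,,,,^@,,,
,,,@@@,,,
,,,@@,,,,
,,,,,,,,,
k=10  ,,,,,,,,,
,,,,,,,,,
,,,<,@,,,
,,,@@@,,,
,,,@@,,,,
,,,,,,,,,

1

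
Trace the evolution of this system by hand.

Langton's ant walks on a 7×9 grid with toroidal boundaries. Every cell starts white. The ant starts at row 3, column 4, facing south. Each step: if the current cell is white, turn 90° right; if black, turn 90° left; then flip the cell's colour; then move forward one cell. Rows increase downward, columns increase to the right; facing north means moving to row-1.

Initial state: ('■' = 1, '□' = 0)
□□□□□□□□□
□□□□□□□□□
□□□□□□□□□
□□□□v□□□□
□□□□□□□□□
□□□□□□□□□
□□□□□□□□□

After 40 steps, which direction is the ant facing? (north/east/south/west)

south

gen 0: □□□□□□□□□
□□□□□□□□□
□□□□□□□□□
□□□□v□□□□
□□□□□□□□□
□□□□□□□□□
□□□□□□□□□
gen 1: □□□□□□□□□
□□□□□□□□□
□□□□□□□□□
□□□<■□□□□
□□□□□□□□□
□□□□□□□□□
□□□□□□□□□
gen 2: □□□□□□□□□
□□□□□□□□□
□□□^□□□□□
□□□■■□□□□
□□□□□□□□□
□□□□□□□□□
□□□□□□□□□
gen 3: □□□□□□□□□
□□□□□□□□□
□□□■>□□□□
□□□■■□□□□
□□□□□□□□□
□□□□□□□□□
□□□□□□□□□
gen 4: □□□□□□□□□
□□□□□□□□□
□□□■■□□□□
□□□■v□□□□
□□□□□□□□□
□□□□□□□□□
□□□□□□□□□
gen 5: □□□□□□□□□
□□□□□□□□□
□□□■■□□□□
□□□■□>□□□
□□□□□□□□□
□□□□□□□□□
□□□□□□□□□
gen 6: □□□□□□□□□
□□□□□□□□□
□□□■■□□□□
□□□■□■□□□
□□□□□v□□□
□□□□□□□□□
□□□□□□□□□
gen 7: □□□□□□□□□
□□□□□□□□□
□□□■■□□□□
□□□■□■□□□
□□□□<■□□□
□□□□□□□□□
□□□□□□□□□
gen 8: □□□□□□□□□
□□□□□□□□□
□□□■■□□□□
□□□■^■□□□
□□□□■■□□□
□□□□□□□□□
□□□□□□□□□
gen 9: □□□□□□□□□
□□□□□□□□□
□□□■■□□□□
□□□■■>□□□
□□□□■■□□□
□□□□□□□□□
□□□□□□□□□
gen 10: □□□□□□□□□
□□□□□□□□□
□□□■■^□□□
□□□■■□□□□
□□□□■■□□□
□□□□□□□□□
□□□□□□□□□
gen 11: □□□□□□□□□
□□□□□□□□□
□□□■■■>□□
□□□■■□□□□
□□□□■■□□□
□□□□□□□□□
□□□□□□□□□
gen 12: □□□□□□□□□
□□□□□□□□□
□□□■■■■□□
□□□■■□v□□
□□□□■■□□□
□□□□□□□□□
□□□□□□□□□
gen 13: □□□□□□□□□
□□□□□□□□□
□□□■■■■□□
□□□■■<■□□
□□□□■■□□□
□□□□□□□□□
□□□□□□□□□
gen 14: □□□□□□□□□
□□□□□□□□□
□□□■■^■□□
□□□■■■■□□
□□□□■■□□□
□□□□□□□□□
□□□□□□□□□
gen 15: □□□□□□□□□
□□□□□□□□□
□□□■<□■□□
□□□■■■■□□
□□□□■■□□□
□□□□□□□□□
□□□□□□□□□
gen 16: □□□□□□□□□
□□□□□□□□□
□□□■□□■□□
□□□■v■■□□
□□□□■■□□□
□□□□□□□□□
□□□□□□□□□
gen 17: □□□□□□□□□
□□□□□□□□□
□□□■□□■□□
□□□■□>■□□
□□□□■■□□□
□□□□□□□□□
□□□□□□□□□
gen 18: □□□□□□□□□
□□□□□□□□□
□□□■□^■□□
□□□■□□■□□
□□□□■■□□□
□□□□□□□□□
□□□□□□□□□
gen 19: □□□□□□□□□
□□□□□□□□□
□□□■□■>□□
□□□■□□■□□
□□□□■■□□□
□□□□□□□□□
□□□□□□□□□
gen 20: □□□□□□□□□
□□□□□□^□□
□□□■□■□□□
□□□■□□■□□
□□□□■■□□□
□□□□□□□□□
□□□□□□□□□
gen 21: □□□□□□□□□
□□□□□□■>□
□□□■□■□□□
□□□■□□■□□
□□□□■■□□□
□□□□□□□□□
□□□□□□□□□
gen 22: □□□□□□□□□
□□□□□□■■□
□□□■□■□v□
□□□■□□■□□
□□□□■■□□□
□□□□□□□□□
□□□□□□□□□
gen 23: □□□□□□□□□
□□□□□□■■□
□□□■□■<■□
□□□■□□■□□
□□□□■■□□□
□□□□□□□□□
□□□□□□□□□
gen 24: □□□□□□□□□
□□□□□□^■□
□□□■□■■■□
□□□■□□■□□
□□□□■■□□□
□□□□□□□□□
□□□□□□□□□
gen 25: □□□□□□□□□
□□□□□<□■□
□□□■□■■■□
□□□■□□■□□
□□□□■■□□□
□□□□□□□□□
□□□□□□□□□
gen 26: □□□□□^□□□
□□□□□■□■□
□□□■□■■■□
□□□■□□■□□
□□□□■■□□□
□□□□□□□□□
□□□□□□□□□
gen 27: □□□□□■>□□
□□□□□■□■□
□□□■□■■■□
□□□■□□■□□
□□□□■■□□□
□□□□□□□□□
□□□□□□□□□
gen 28: □□□□□■■□□
□□□□□■v■□
□□□■□■■■□
□□□■□□■□□
□□□□■■□□□
□□□□□□□□□
□□□□□□□□□
gen 29: □□□□□■■□□
□□□□□<■■□
□□□■□■■■□
□□□■□□■□□
□□□□■■□□□
□□□□□□□□□
□□□□□□□□□
gen 30: □□□□□■■□□
□□□□□□■■□
□□□■□v■■□
□□□■□□■□□
□□□□■■□□□
□□□□□□□□□
□□□□□□□□□
gen 31: □□□□□■■□□
□□□□□□■■□
□□□■□□>■□
□□□■□□■□□
□□□□■■□□□
□□□□□□□□□
□□□□□□□□□
gen 32: □□□□□■■□□
□□□□□□^■□
□□□■□□□■□
□□□■□□■□□
□□□□■■□□□
□□□□□□□□□
□□□□□□□□□
gen 33: □□□□□■■□□
□□□□□<□■□
□□□■□□□■□
□□□■□□■□□
□□□□■■□□□
□□□□□□□□□
□□□□□□□□□
gen 34: □□□□□^■□□
□□□□□■□■□
□□□■□□□■□
□□□■□□■□□
□□□□■■□□□
□□□□□□□□□
□□□□□□□□□
gen 35: □□□□<□■□□
□□□□□■□■□
□□□■□□□■□
□□□■□□■□□
□□□□■■□□□
□□□□□□□□□
□□□□□□□□□
gen 36: □□□□■□■□□
□□□□□■□■□
□□□■□□□■□
□□□■□□■□□
□□□□■■□□□
□□□□□□□□□
□□□□^□□□□
gen 37: □□□□■□■□□
□□□□□■□■□
□□□■□□□■□
□□□■□□■□□
□□□□■■□□□
□□□□□□□□□
□□□□■>□□□
gen 38: □□□□■v■□□
□□□□□■□■□
□□□■□□□■□
□□□■□□■□□
□□□□■■□□□
□□□□□□□□□
□□□□■■□□□
gen 39: □□□□<■■□□
□□□□□■□■□
□□□■□□□■□
□□□■□□■□□
□□□□■■□□□
□□□□□□□□□
□□□□■■□□□
gen 40: □□□□□■■□□
□□□□v■□■□
□□□■□□□■□
□□□■□□■□□
□□□□■■□□□
□□□□□□□□□
□□□□■■□□□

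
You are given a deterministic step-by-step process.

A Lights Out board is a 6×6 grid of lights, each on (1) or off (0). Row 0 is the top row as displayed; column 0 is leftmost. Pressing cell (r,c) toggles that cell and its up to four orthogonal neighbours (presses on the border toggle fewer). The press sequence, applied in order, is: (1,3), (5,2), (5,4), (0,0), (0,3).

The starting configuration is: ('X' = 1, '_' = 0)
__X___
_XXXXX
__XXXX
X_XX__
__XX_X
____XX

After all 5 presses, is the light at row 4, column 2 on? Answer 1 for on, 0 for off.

0

0) __X___
_XXXXX
__XXXX
X_XX__
__XX_X
____XX
1) __XX__
_X___X
__X_XX
X_XX__
__XX_X
____XX
2) __XX__
_X___X
__X_XX
X_XX__
___X_X
_XXXXX
3) __XX__
_X___X
__X_XX
X_XX__
___XXX
_XX___
4) XXXX__
XX___X
__X_XX
X_XX__
___XXX
_XX___
5) XX__X_
XX_X_X
__X_XX
X_XX__
___XXX
_XX___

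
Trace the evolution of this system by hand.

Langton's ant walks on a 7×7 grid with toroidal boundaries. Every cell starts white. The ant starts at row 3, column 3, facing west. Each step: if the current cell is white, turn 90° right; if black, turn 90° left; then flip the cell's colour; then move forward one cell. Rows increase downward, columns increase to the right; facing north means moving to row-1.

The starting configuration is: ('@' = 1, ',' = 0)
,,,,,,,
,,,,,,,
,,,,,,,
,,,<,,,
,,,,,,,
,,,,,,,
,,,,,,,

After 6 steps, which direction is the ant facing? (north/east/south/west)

west

gen 0: ,,,,,,,
,,,,,,,
,,,,,,,
,,,<,,,
,,,,,,,
,,,,,,,
,,,,,,,
gen 1: ,,,,,,,
,,,,,,,
,,,^,,,
,,,@,,,
,,,,,,,
,,,,,,,
,,,,,,,
gen 2: ,,,,,,,
,,,,,,,
,,,@>,,
,,,@,,,
,,,,,,,
,,,,,,,
,,,,,,,
gen 3: ,,,,,,,
,,,,,,,
,,,@@,,
,,,@v,,
,,,,,,,
,,,,,,,
,,,,,,,
gen 4: ,,,,,,,
,,,,,,,
,,,@@,,
,,,<@,,
,,,,,,,
,,,,,,,
,,,,,,,
gen 5: ,,,,,,,
,,,,,,,
,,,@@,,
,,,,@,,
,,,v,,,
,,,,,,,
,,,,,,,
gen 6: ,,,,,,,
,,,,,,,
,,,@@,,
,,,,@,,
,,<@,,,
,,,,,,,
,,,,,,,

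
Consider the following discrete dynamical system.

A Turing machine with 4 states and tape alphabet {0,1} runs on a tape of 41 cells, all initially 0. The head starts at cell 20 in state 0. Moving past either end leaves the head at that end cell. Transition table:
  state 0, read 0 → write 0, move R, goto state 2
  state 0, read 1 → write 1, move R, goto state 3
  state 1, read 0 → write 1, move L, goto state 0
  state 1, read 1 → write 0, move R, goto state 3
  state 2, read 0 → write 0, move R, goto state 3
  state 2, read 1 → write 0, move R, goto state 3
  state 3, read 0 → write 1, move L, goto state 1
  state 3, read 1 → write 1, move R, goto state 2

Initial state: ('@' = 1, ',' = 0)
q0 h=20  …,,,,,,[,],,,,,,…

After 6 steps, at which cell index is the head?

t=0: q0 h=20  …,,,,,,[,],,,,,,…
t=1: q2 h=21  …,,,,,,[,],,,,,,…
t=2: q3 h=22  …,,,,,,[,],,,,,,…
t=3: q1 h=21  …,,,,,,[,]@,,,,,…
t=4: q0 h=20  …,,,,,,[,]@@,,,,…
t=5: q2 h=21  …,,,,,,[@]@,,,,,…
t=6: q3 h=22  …,,,,,,[@],,,,,,…

22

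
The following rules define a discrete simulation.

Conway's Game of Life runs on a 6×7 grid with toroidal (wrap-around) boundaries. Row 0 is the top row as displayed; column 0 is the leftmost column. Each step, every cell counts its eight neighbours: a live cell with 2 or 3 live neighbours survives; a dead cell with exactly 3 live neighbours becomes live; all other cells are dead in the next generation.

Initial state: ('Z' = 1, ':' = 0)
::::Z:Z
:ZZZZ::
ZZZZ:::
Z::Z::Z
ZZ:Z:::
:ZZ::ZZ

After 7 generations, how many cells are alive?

[0] ::::Z:Z
:ZZZZ::
ZZZZ:::
Z::Z::Z
ZZ:Z:::
:ZZ::ZZ
[1] ::::Z:Z
::::ZZ:
::::::Z
:::ZZ:Z
:::ZZZ:
:ZZZZZZ
[2] Z:Z:::Z
::::Z:Z
:::Z::Z
:::Z::Z
Z::::::
Z:Z:::Z
[3] :::Z:::
:::Z::Z
Z::ZZ:Z
Z:::::Z
ZZ:::::
:::::::
[4] :::::::
Z:ZZ:ZZ
:::ZZ::
:::::Z:
ZZ::::Z
:::::::
[5] ::::::Z
::ZZ:ZZ
::ZZ:::
Z:::ZZZ
Z:::::Z
Z::::::
[6] Z::::ZZ
::ZZZZZ
ZZZ::::
ZZ:ZZZ:
:Z:::::
Z::::::
[7] ZZ:Z:::
::ZZZ::
:::::::
:::ZZ:Z
:ZZ:Z:Z
ZZ:::::

15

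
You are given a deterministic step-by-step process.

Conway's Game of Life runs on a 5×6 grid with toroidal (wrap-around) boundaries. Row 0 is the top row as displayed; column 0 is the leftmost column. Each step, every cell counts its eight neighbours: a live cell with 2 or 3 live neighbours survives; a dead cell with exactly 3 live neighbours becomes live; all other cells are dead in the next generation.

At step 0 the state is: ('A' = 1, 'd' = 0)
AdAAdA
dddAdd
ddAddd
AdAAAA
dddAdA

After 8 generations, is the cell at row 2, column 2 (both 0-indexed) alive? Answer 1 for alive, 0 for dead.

0

step 0: AdAAdA
dddAdd
ddAddd
AdAAAA
dddAdA
step 1: AdAAdA
dAdAAd
dAAddA
AAAddA
dddddd
step 2: AAAAdA
dddddd
dddddA
ddAddA
dddAAd
step 3: AAAAdA
dAAdAA
dddddd
dddAdA
dddddd
step 4: dddAdA
ddddAA
AdAAdA
dddddd
dAdAdA
step 5: ddAAdA
ddAddd
AddAdA
dAdAdA
AdAddd
step 6: ddAAdd
AAAddA
AAdAdA
dAdAdA
AddddA
step 7: ddAAAd
dddddA
dddAdd
dAdddd
AAdAdA
step 8: dAAAdd
ddAddd
dddddd
dAddAd
AAdAdA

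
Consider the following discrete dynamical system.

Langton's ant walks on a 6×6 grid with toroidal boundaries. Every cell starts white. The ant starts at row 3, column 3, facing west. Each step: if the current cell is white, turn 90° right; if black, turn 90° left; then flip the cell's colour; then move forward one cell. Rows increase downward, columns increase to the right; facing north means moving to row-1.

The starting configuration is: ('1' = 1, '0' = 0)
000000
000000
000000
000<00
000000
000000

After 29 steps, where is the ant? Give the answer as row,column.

4,5

0) 000000
000000
000000
000<00
000000
000000
1) 000000
000000
000^00
000100
000000
000000
2) 000000
000000
0001>0
000100
000000
000000
3) 000000
000000
000110
0001v0
000000
000000
4) 000000
000000
000110
000<10
000000
000000
5) 000000
000000
000110
000010
000v00
000000
6) 000000
000000
000110
000010
00<100
000000
7) 000000
000000
000110
00^010
001100
000000
8) 000000
000000
000110
001>10
001100
000000
9) 000000
000000
000110
001110
001v00
000000
10) 000000
000000
000110
001110
0010>0
000000
11) 000000
000000
000110
001110
001010
0000v0
12) 000000
000000
000110
001110
001010
000<10
13) 000000
000000
000110
001110
001^10
000110
14) 000000
000000
000110
001110
0011>0
000110
15) 000000
000000
000110
0011^0
001100
000110
16) 000000
000000
000110
001<00
001100
000110
17) 000000
000000
000110
001000
001v00
000110
18) 000000
000000
000110
001000
0010>0
000110
19) 000000
000000
000110
001000
001010
0001v0
20) 000000
000000
000110
001000
001010
00010>
21) 00000v
000000
000110
001000
001010
000101
22) 0000<1
000000
000110
001000
001010
000101
23) 000011
000000
000110
001000
001010
0001^1
24) 000011
000000
000110
001000
001010
00011>
25) 000011
000000
000110
001000
00101^
000110
26) 000011
000000
000110
001000
>01011
000110
27) 000011
000000
000110
001000
101011
v00110
28) 000011
000000
000110
001000
101011
10011<
29) 000011
000000
000110
001000
10101^
100111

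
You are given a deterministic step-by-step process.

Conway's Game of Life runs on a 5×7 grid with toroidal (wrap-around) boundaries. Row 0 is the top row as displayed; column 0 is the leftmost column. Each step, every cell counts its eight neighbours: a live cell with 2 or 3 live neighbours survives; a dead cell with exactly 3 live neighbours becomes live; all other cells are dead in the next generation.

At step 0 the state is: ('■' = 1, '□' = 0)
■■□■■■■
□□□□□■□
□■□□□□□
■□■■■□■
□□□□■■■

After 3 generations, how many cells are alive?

1

t=0: ■■□■■■■
□□□□□■□
□■□□□□□
■□■■■□■
□□□□■■■
t=1: ■□□■□□□
□■■□□■□
■■■■■■■
■■■■■□■
□□□□□□□
t=2: □■■□□□□
□□□□□■□
□□□□□□□
□□□□□□□
□□□□■□■
t=3: □□□□□■□
□□□□□□□
□□□□□□□
□□□□□□□
□□□□□□□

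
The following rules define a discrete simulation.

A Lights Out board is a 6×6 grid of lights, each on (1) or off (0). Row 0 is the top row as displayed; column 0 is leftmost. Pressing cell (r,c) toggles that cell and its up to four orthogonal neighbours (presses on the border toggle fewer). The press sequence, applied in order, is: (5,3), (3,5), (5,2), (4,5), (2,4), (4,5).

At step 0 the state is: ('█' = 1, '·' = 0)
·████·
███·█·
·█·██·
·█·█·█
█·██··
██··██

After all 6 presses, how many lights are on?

14

step 0: ·████·
███·█·
·█·██·
·█·█·█
█·██··
██··██
step 1: ·████·
███·█·
·█·██·
·█·█·█
█·█···
████·█
step 2: ·████·
███·█·
·█·███
·█·██·
█·█··█
████·█
step 3: ·████·
███·█·
·█·███
·█·██·
█····█
█····█
step 4: ·████·
███·█·
·█·███
·█·███
█···█·
█·····
step 5: ·████·
███···
·█····
·█·█·█
█···█·
█·····
step 6: ·████·
███···
·█····
·█·█··
█····█
█····█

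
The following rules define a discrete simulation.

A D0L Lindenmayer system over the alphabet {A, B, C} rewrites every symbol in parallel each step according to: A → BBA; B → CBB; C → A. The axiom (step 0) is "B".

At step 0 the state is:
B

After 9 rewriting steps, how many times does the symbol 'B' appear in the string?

2658

0) B
1) CBB
2) ACBBCBB
3) BBAACBBCBBACBBCBB
4) CBBCBBBBABBAACBBCBBACBBCBBBBAACBBCBBACBBCBB
5) ACBBCBBACBBCBBCBBCBBBBACBBCBBBBABBAACBBCBBACBBCBBBBAACBBCBBACBBCBBCBBCBBBBABBAACBBCBBACBBCBBBBAACBBCBBACBBCBB
6) BBAACBBCBBACBBCBBBBAACBBCBBACBBCBBACBBCBBACBBCBBCBBCBBBBAA…AACBBCBBACBBCBBCBBCBBBBABBAACBBCBBACBBCBBBBAACBBCBBACBBCBB  (len 275)
7) CBBCBBBBABBAACBBCBBACBBCBBBBAACBBCBBACBBCBBCBBCBBBBABBAACB…AACBBCBBACBBCBBCBBCBBBBABBAACBBCBBACBBCBBBBAACBBCBBACBBCBB  (len 693)
8) ACBBCBBACBBCBBCBBCBBBBACBBCBBBBABBAACBBCBBACBBCBBBBAACBBCB…AACBBCBBACBBCBBCBBCBBBBABBAACBBCBBACBBCBBBBAACBBCBBACBBCBB  (len 1747)
9) BBAACBBCBBACBBCBBBBAACBBCBBACBBCBBACBBCBBACBBCBBCBBCBBBBAA…AACBBCBBACBBCBBCBBCBBBBABBAACBBCBBACBBCBBBBAACBBCBBACBBCBB  (len 4405)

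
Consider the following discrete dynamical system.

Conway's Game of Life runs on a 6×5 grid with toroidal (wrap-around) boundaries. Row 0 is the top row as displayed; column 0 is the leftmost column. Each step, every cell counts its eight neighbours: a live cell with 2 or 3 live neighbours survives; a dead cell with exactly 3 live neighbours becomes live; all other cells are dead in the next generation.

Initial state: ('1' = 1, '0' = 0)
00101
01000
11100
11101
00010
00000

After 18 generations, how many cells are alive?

0) 00101
01000
11100
11101
00010
00000
1) 00000
00010
00011
00001
11111
00010
2) 00000
00011
00011
01000
11100
11010
3) 10110
00011
10111
01011
00001
10001
4) 11100
00000
01000
01000
00000
11000
5) 10100
10100
00000
00000
11000
10100
6) 10111
00000
00000
00000
11000
10101
7) 10100
00011
00000
00000
11001
00100
8) 01101
00011
00000
10000
11000
00111
9) 01000
10111
00001
11000
11110
00001
10) 01100
11111
00100
00010
00110
00011
11) 00000
10001
10000
00010
00100
01001
12) 00001
10001
10000
00000
00110
00000
13) 10001
10001
10001
00000
00000
00010
14) 10010
01010
10001
00000
00000
00001
15) 10110
01110
10001
00000
00000
00001
16) 10000
00000
11111
00000
00000
00011
17) 00001
00110
11111
11111
00000
00001
18) 00001
00000
00000
00000
01100
00000

3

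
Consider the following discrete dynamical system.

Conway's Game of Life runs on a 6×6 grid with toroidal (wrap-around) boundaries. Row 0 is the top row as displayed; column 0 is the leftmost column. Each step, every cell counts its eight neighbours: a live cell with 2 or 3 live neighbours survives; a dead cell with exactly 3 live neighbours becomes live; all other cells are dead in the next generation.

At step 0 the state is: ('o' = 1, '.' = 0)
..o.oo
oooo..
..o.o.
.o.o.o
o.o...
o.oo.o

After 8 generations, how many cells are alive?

gen 0: ..o.oo
oooo..
..o.o.
.o.o.o
o.o...
o.oo.o
gen 1: ......
o.....
....oo
oo.ooo
......
o.o...
gen 2: .o....
.....o
.o.o..
o..o..
..ooo.
......
gen 3: ......
o.o...
o.o.o.
.o....
..ooo.
..oo..
gen 4: .ooo..
...o.o
o.oo.o
.o..oo
.o..o.
..o.o.
gen 5: .o....
.....o
.ooo..
.o....
ooo.o.
....o.
gen 6: ......
oo....
ooo...
......
oooo.o
o.oo.o
gen 7: ..o..o
o.o...
o.o...
...o.o
...o.o
...o.o
gen 8: oooooo
o.oo.o
o.oo.o
o.oo.o
o.oo.o
o.oo.o

26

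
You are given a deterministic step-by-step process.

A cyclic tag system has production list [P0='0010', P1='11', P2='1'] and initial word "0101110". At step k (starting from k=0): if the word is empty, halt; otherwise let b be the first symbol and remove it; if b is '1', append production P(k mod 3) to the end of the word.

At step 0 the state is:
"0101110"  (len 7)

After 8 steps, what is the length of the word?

10

gen 0: "0101110"  (len 7)
gen 1: "101110"  (len 6)
gen 2: "0111011"  (len 7)
gen 3: "111011"  (len 6)
gen 4: "110110010"  (len 9)
gen 5: "1011001011"  (len 10)
gen 6: "0110010111"  (len 10)
gen 7: "110010111"  (len 9)
gen 8: "1001011111"  (len 10)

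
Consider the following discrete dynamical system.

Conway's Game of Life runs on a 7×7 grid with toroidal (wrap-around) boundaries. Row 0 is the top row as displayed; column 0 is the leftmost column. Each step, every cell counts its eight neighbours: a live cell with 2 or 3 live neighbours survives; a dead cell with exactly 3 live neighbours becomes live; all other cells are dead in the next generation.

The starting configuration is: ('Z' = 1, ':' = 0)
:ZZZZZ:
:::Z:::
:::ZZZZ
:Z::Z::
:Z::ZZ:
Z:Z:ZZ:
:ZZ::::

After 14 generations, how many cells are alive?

step 0: :ZZZZZ:
:::Z:::
:::ZZZZ
:Z::Z::
:Z::ZZ:
Z:Z:ZZ:
:ZZ::::
step 1: :Z::Z::
::::::Z
::ZZ:Z:
Z:Z:::Z
ZZZ:::Z
Z:Z:ZZZ
Z:::::Z
step 2: :::::ZZ
::ZZZZ:
ZZZZ:Z:
:::::Z:
::Z::::
::ZZ:::
:::ZZ::
step 3: ::Z:::Z
Z::::::
:Z:::Z:
:::ZZ:Z
::ZZ:::
::Z:Z::
::ZZZZ:
step 4: :ZZ:ZZZ
ZZ::::Z
Z:::ZZZ
:::ZZZ:
::Z::Z:
:Z:::Z:
:ZZ:ZZ:
step 5: ::::Z::
::ZZ:::
:Z:Z:::
:::Z:::
::ZZ:ZZ
:Z:Z:ZZ
:::::::
step 6: :::Z:::
::ZZZ::
:::ZZ::
:::Z:::
Z::Z:ZZ
Z::Z:ZZ
::::ZZ:
step 7: ::Z::Z:
::Z::::
:::::::
::ZZ:ZZ
Z:ZZ:Z:
Z::Z:::
:::Z:Z:
step 8: ::ZZZ::
:::::::
::ZZ:::
:ZZZ:ZZ
Z::::Z:
:Z:Z:::
::ZZ::Z
step 9: ::Z:Z::
::::Z::
:Z:ZZ::
ZZ:Z:ZZ
Z::Z:Z:
ZZ:ZZ:Z
:Z:::::
step 10: :::Z:::
::Z:ZZ:
:Z:Z::Z
:Z:Z:Z:
:::Z:::
:Z:ZZZZ
:Z::ZZ:
step 11: ::ZZ:::
::Z:ZZ:
ZZ:Z::Z
Z::Z:::
Z::Z::Z
Z::Z::Z
Z:::::Z
step 12: :ZZZZZZ
Z:::ZZZ
ZZ:Z:ZZ
:::ZZ::
:ZZZZ::
:Z:::Z:
ZZZZ::Z
step 13: :::::::
:::::::
:ZZZ:::
::::::Z
:Z:::Z:
:::::ZZ
:::::::
step 14: :::::::
::Z::::
::Z::::
ZZ:::::
Z::::Z:
:::::ZZ
:::::::

8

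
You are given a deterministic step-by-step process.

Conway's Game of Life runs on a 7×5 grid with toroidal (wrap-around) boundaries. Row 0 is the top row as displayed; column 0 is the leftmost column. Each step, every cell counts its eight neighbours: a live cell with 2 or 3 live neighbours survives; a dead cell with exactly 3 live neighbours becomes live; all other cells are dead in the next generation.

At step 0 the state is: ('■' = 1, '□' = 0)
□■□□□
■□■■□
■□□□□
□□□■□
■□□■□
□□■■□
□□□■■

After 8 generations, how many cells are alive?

10

gen 0: □■□□□
■□■■□
■□□□□
□□□■□
■□□■□
□□■■□
□□□■■
gen 1: ■■□□□
■□■□■
□■■■□
□□□□□
□□□■□
□□■□□
□□□■■
gen 2: □■■□□
□□□□■
■■■■■
□□□■□
□□□□□
□□■□■
■■■■■
gen 3: □□□□□
□□□□■
■■■□□
■■□■□
□□□■□
□□■□■
□□□□■
gen 4: □□□□□
■■□□□
□□■■□
■□□■□
■■□■□
□□□□■
□□□■□
gen 5: □□□□□
□■■□□
■□■■□
■□□■□
■■■■□
■□■■■
□□□□□
gen 6: □□□□□
□■■■□
■□□■□
■□□□□
□□□□□
■□□□□
□□□■■
gen 7: □□□□■
□■■■■
■□□■□
□□□□■
□□□□□
□□□□■
□□□□■
gen 8: □□■□■
□■■□□
■■□□□
□□□□■
□□□□□
□□□□□
■□□■■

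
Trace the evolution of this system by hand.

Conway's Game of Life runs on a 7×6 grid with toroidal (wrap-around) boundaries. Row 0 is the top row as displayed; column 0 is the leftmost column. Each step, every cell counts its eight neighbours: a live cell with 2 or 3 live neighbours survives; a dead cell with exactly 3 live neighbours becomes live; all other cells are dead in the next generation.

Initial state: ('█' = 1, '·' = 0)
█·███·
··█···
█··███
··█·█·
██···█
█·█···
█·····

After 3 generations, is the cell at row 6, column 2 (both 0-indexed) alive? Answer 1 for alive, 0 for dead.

0

t=0: █·███·
··█···
█··███
··█·█·
██···█
█·█···
█·····
t=1: ··██·█
█·█···
·██·██
··█···
█·██·█
······
█·█···
t=2: █·██·█
█·····
█·█··█
······
·███··
█·██·█
·███··
t=3: █··███
··███·
██···█
█··█··
██·██·
█·····
······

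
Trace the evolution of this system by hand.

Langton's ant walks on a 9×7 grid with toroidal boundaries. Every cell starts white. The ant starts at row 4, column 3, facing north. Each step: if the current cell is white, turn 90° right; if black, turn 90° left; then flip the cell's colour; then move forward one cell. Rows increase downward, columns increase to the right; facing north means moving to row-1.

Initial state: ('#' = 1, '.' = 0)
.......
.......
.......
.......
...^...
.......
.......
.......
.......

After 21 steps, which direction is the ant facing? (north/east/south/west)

west

0) .......
.......
.......
.......
...^...
.......
.......
.......
.......
1) .......
.......
.......
.......
...#>..
.......
.......
.......
.......
2) .......
.......
.......
.......
...##..
....v..
.......
.......
.......
3) .......
.......
.......
.......
...##..
...<#..
.......
.......
.......
4) .......
.......
.......
.......
...^#..
...##..
.......
.......
.......
5) .......
.......
.......
.......
..<.#..
...##..
.......
.......
.......
6) .......
.......
.......
..^....
..#.#..
...##..
.......
.......
.......
7) .......
.......
.......
..#>...
..#.#..
...##..
.......
.......
.......
8) .......
.......
.......
..##...
..#v#..
...##..
.......
.......
.......
9) .......
.......
.......
..##...
..<##..
...##..
.......
.......
.......
10) .......
.......
.......
..##...
...##..
..v##..
.......
.......
.......
11) .......
.......
.......
..##...
...##..
.<###..
.......
.......
.......
12) .......
.......
.......
..##...
.^.##..
.####..
.......
.......
.......
13) .......
.......
.......
..##...
.#>##..
.####..
.......
.......
.......
14) .......
.......
.......
..##...
.####..
.#v##..
.......
.......
.......
15) .......
.......
.......
..##...
.####..
.#.>#..
.......
.......
.......
16) .......
.......
.......
..##...
.##^#..
.#..#..
.......
.......
.......
17) .......
.......
.......
..##...
.#<.#..
.#..#..
.......
.......
.......
18) .......
.......
.......
..##...
.#..#..
.#v.#..
.......
.......
.......
19) .......
.......
.......
..##...
.#..#..
.<#.#..
.......
.......
.......
20) .......
.......
.......
..##...
.#..#..
..#.#..
.v.....
.......
.......
21) .......
.......
.......
..##...
.#..#..
..#.#..
<#.....
.......
.......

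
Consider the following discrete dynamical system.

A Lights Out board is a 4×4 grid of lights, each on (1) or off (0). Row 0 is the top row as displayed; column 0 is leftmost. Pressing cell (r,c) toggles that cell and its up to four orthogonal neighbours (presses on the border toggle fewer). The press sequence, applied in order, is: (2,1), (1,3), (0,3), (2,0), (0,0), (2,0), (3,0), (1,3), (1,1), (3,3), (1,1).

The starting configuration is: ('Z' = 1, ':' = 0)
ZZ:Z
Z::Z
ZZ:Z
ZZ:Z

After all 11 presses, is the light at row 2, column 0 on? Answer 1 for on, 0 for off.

1

gen 0: ZZ:Z
Z::Z
ZZ:Z
ZZ:Z
gen 1: ZZ:Z
ZZ:Z
::ZZ
Z::Z
gen 2: ZZ::
ZZZ:
::Z:
Z::Z
gen 3: ZZZZ
ZZZZ
::Z:
Z::Z
gen 4: ZZZZ
:ZZZ
ZZZ:
:::Z
gen 5: ::ZZ
ZZZZ
ZZZ:
:::Z
gen 6: ::ZZ
:ZZZ
::Z:
Z::Z
gen 7: ::ZZ
:ZZZ
Z:Z:
:Z:Z
gen 8: ::Z:
:Z::
Z:ZZ
:Z:Z
gen 9: :ZZ:
Z:Z:
ZZZZ
:Z:Z
gen 10: :ZZ:
Z:Z:
ZZZ:
:ZZ:
gen 11: ::Z:
:Z::
Z:Z:
:ZZ: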